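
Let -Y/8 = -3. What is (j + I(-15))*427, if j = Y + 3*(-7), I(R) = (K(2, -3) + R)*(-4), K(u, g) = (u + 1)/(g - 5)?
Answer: 55083/2 ≈ 27542.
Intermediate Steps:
Y = 24 (Y = -8*(-3) = 24)
K(u, g) = (1 + u)/(-5 + g)
I(R) = 3/2 - 4*R (I(R) = ((1 + 2)/(-5 - 3) + R)*(-4) = (3/(-8) + R)*(-4) = (-⅛*3 + R)*(-4) = (-3/8 + R)*(-4) = 3/2 - 4*R)
j = 3 (j = 24 + 3*(-7) = 24 - 21 = 3)
(j + I(-15))*427 = (3 + (3/2 - 4*(-15)))*427 = (3 + (3/2 + 60))*427 = (3 + 123/2)*427 = (129/2)*427 = 55083/2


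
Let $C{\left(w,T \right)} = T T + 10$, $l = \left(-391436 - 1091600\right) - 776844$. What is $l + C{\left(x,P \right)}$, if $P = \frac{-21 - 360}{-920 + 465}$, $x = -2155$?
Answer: $- \frac{467849441589}{207025} \approx -2.2599 \cdot 10^{6}$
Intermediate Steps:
$P = \frac{381}{455}$ ($P = - \frac{381}{-455} = \left(-381\right) \left(- \frac{1}{455}\right) = \frac{381}{455} \approx 0.83736$)
$l = -2259880$ ($l = -1483036 - 776844 = -2259880$)
$C{\left(w,T \right)} = 10 + T^{2}$ ($C{\left(w,T \right)} = T^{2} + 10 = 10 + T^{2}$)
$l + C{\left(x,P \right)} = -2259880 + \left(10 + \left(\frac{381}{455}\right)^{2}\right) = -2259880 + \left(10 + \frac{145161}{207025}\right) = -2259880 + \frac{2215411}{207025} = - \frac{467849441589}{207025}$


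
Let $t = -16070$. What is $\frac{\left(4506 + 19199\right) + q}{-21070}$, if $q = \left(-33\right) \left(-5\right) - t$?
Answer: $- \frac{3994}{2107} \approx -1.8956$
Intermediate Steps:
$q = 16235$ ($q = \left(-33\right) \left(-5\right) - -16070 = 165 + 16070 = 16235$)
$\frac{\left(4506 + 19199\right) + q}{-21070} = \frac{\left(4506 + 19199\right) + 16235}{-21070} = \left(23705 + 16235\right) \left(- \frac{1}{21070}\right) = 39940 \left(- \frac{1}{21070}\right) = - \frac{3994}{2107}$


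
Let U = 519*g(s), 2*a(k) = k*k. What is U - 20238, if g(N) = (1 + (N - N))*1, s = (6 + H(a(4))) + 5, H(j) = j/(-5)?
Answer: -19719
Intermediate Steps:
a(k) = k**2/2 (a(k) = (k*k)/2 = k**2/2)
H(j) = -j/5 (H(j) = j*(-1/5) = -j/5)
s = 47/5 (s = (6 - 4**2/10) + 5 = (6 - 16/10) + 5 = (6 - 1/5*8) + 5 = (6 - 8/5) + 5 = 22/5 + 5 = 47/5 ≈ 9.4000)
g(N) = 1 (g(N) = (1 + 0)*1 = 1*1 = 1)
U = 519 (U = 519*1 = 519)
U - 20238 = 519 - 20238 = -19719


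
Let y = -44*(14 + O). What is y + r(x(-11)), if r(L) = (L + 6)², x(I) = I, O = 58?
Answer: -3143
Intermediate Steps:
r(L) = (6 + L)²
y = -3168 (y = -44*(14 + 58) = -44*72 = -3168)
y + r(x(-11)) = -3168 + (6 - 11)² = -3168 + (-5)² = -3168 + 25 = -3143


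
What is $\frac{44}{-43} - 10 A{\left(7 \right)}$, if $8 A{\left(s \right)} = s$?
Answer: $- \frac{1681}{172} \approx -9.7733$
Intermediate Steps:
$A{\left(s \right)} = \frac{s}{8}$
$\frac{44}{-43} - 10 A{\left(7 \right)} = \frac{44}{-43} - 10 \cdot \frac{1}{8} \cdot 7 = 44 \left(- \frac{1}{43}\right) - \frac{35}{4} = - \frac{44}{43} - \frac{35}{4} = - \frac{1681}{172}$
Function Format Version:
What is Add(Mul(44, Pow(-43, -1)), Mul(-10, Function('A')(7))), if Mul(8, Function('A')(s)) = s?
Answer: Rational(-1681, 172) ≈ -9.7733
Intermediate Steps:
Function('A')(s) = Mul(Rational(1, 8), s)
Add(Mul(44, Pow(-43, -1)), Mul(-10, Function('A')(7))) = Add(Mul(44, Pow(-43, -1)), Mul(-10, Mul(Rational(1, 8), 7))) = Add(Mul(44, Rational(-1, 43)), Mul(-10, Rational(7, 8))) = Add(Rational(-44, 43), Rational(-35, 4)) = Rational(-1681, 172)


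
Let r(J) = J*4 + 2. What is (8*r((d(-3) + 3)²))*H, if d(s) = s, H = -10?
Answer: -160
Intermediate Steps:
r(J) = 2 + 4*J (r(J) = 4*J + 2 = 2 + 4*J)
(8*r((d(-3) + 3)²))*H = (8*(2 + 4*(-3 + 3)²))*(-10) = (8*(2 + 4*0²))*(-10) = (8*(2 + 4*0))*(-10) = (8*(2 + 0))*(-10) = (8*2)*(-10) = 16*(-10) = -160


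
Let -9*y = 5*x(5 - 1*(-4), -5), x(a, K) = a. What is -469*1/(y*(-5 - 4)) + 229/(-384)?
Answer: -63467/5760 ≈ -11.019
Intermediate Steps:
y = -5 (y = -5*(5 - 1*(-4))/9 = -5*(5 + 4)/9 = -5*9/9 = -1/9*45 = -5)
-469*1/(y*(-5 - 4)) + 229/(-384) = -469*(-1/(5*(-5 - 4))) + 229/(-384) = -469/((-5*(-9))) + 229*(-1/384) = -469/45 - 229/384 = -63467/5760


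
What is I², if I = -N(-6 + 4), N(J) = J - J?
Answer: 0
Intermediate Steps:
N(J) = 0
I = 0 (I = -1*0 = 0)
I² = 0² = 0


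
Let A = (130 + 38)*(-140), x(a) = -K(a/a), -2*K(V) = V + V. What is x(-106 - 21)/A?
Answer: -1/23520 ≈ -4.2517e-5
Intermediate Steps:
K(V) = -V (K(V) = -(V + V)/2 = -V)
x(a) = 1 (x(a) = -(-1)*a/a = -(-1) = -1*(-1) = 1)
A = -23520 (A = 168*(-140) = -23520)
x(-106 - 21)/A = 1/(-23520) = 1*(-1/23520) = -1/23520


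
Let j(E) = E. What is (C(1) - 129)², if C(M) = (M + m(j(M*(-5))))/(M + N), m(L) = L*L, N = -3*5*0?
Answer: 10609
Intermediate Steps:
N = 0 (N = -15*0 = 0)
m(L) = L²
C(M) = (M + 25*M²)/M (C(M) = (M + (M*(-5))²)/(M + 0) = (M + (-5*M)²)/M = (M + 25*M²)/M)
(C(1) - 129)² = ((1 + 25*1) - 129)² = ((1 + 25) - 129)² = (26 - 129)² = (-103)² = 10609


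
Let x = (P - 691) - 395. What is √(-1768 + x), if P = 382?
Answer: 2*I*√618 ≈ 49.719*I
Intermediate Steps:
x = -704 (x = (382 - 691) - 395 = -309 - 395 = -704)
√(-1768 + x) = √(-1768 - 704) = √(-2472) = 2*I*√618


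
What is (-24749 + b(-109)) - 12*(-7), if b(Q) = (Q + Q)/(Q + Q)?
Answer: -24664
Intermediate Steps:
b(Q) = 1 (b(Q) = (2*Q)/((2*Q)) = (2*Q)*(1/(2*Q)) = 1)
(-24749 + b(-109)) - 12*(-7) = (-24749 + 1) - 12*(-7) = -24748 + 84 = -24664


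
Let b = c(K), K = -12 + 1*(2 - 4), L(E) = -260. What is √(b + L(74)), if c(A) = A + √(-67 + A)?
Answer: √(-274 + 9*I) ≈ 0.2718 + 16.555*I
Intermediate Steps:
K = -14 (K = -12 + 1*(-2) = -12 - 2 = -14)
b = -14 + 9*I (b = -14 + √(-67 - 14) = -14 + √(-81) = -14 + 9*I ≈ -14.0 + 9.0*I)
√(b + L(74)) = √((-14 + 9*I) - 260) = √(-274 + 9*I)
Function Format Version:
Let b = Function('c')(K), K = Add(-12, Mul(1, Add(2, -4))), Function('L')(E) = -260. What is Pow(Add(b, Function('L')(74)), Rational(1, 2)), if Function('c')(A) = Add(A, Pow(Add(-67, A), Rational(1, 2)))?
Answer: Pow(Add(-274, Mul(9, I)), Rational(1, 2)) ≈ Add(0.2718, Mul(16.555, I))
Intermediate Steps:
K = -14 (K = Add(-12, Mul(1, -2)) = Add(-12, -2) = -14)
b = Add(-14, Mul(9, I)) (b = Add(-14, Pow(Add(-67, -14), Rational(1, 2))) = Add(-14, Pow(-81, Rational(1, 2))) = Add(-14, Mul(9, I)) ≈ Add(-14.000, Mul(9.0000, I)))
Pow(Add(b, Function('L')(74)), Rational(1, 2)) = Pow(Add(Add(-14, Mul(9, I)), -260), Rational(1, 2)) = Pow(Add(-274, Mul(9, I)), Rational(1, 2))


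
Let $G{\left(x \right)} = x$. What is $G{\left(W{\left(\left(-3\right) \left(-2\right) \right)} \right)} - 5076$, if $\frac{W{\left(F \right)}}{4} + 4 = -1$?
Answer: $-5096$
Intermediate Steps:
$W{\left(F \right)} = -20$ ($W{\left(F \right)} = -16 + 4 \left(-1\right) = -16 - 4 = -20$)
$G{\left(W{\left(\left(-3\right) \left(-2\right) \right)} \right)} - 5076 = -20 - 5076 = -5096$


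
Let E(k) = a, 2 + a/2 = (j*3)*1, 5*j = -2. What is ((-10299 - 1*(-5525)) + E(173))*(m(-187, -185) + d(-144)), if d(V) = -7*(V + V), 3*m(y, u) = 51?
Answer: -48592766/5 ≈ -9.7186e+6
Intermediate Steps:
j = -⅖ (j = (⅕)*(-2) = -⅖ ≈ -0.40000)
a = -32/5 (a = -4 + 2*(-⅖*3*1) = -4 + 2*(-6/5*1) = -4 + 2*(-6/5) = -4 - 12/5 = -32/5 ≈ -6.4000)
E(k) = -32/5
m(y, u) = 17 (m(y, u) = (⅓)*51 = 17)
d(V) = -14*V
((-10299 - 1*(-5525)) + E(173))*(m(-187, -185) + d(-144)) = ((-10299 - 1*(-5525)) - 32/5)*(17 - 14*(-144)) = ((-10299 + 5525) - 32/5)*(17 + 2016) = (-4774 - 32/5)*2033 = -23902/5*2033 = -48592766/5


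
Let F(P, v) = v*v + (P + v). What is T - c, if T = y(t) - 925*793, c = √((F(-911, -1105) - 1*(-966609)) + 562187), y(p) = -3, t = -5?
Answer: -733528 - √2747805 ≈ -7.3519e+5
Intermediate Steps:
F(P, v) = P + v + v² (F(P, v) = v² + (P + v) = P + v + v²)
c = √2747805 (c = √(((-911 - 1105 + (-1105)²) - 1*(-966609)) + 562187) = √(((-911 - 1105 + 1221025) + 966609) + 562187) = √((1219009 + 966609) + 562187) = √(2185618 + 562187) = √2747805 ≈ 1657.7)
T = -733528 (T = -3 - 925*793 = -3 - 733525 = -733528)
T - c = -733528 - √2747805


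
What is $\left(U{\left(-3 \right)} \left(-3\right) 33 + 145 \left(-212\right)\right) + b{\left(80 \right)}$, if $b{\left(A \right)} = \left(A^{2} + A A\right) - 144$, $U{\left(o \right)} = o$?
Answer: $-17787$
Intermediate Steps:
$b{\left(A \right)} = -144 + 2 A^{2}$ ($b{\left(A \right)} = \left(A^{2} + A^{2}\right) - 144 = 2 A^{2} - 144 = -144 + 2 A^{2}$)
$\left(U{\left(-3 \right)} \left(-3\right) 33 + 145 \left(-212\right)\right) + b{\left(80 \right)} = \left(\left(-3\right) \left(-3\right) 33 + 145 \left(-212\right)\right) - \left(144 - 2 \cdot 80^{2}\right) = \left(9 \cdot 33 - 30740\right) + \left(-144 + 2 \cdot 6400\right) = \left(297 - 30740\right) + \left(-144 + 12800\right) = -30443 + 12656 = -17787$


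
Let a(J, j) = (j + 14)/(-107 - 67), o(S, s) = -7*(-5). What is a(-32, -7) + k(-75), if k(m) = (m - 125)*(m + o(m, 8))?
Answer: 1391993/174 ≈ 8000.0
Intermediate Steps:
o(S, s) = 35
a(J, j) = -7/87 - j/174 (a(J, j) = (14 + j)/(-174) = (14 + j)*(-1/174) = -7/87 - j/174)
k(m) = (-125 + m)*(35 + m) (k(m) = (m - 125)*(m + 35) = (-125 + m)*(35 + m))
a(-32, -7) + k(-75) = (-7/87 - 1/174*(-7)) + (-4375 + (-75)² - 90*(-75)) = (-7/87 + 7/174) + (-4375 + 5625 + 6750) = -7/174 + 8000 = 1391993/174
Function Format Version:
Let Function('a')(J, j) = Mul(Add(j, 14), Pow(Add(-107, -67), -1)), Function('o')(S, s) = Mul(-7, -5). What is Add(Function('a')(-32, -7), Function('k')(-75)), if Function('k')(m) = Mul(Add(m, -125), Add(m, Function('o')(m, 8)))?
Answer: Rational(1391993, 174) ≈ 8000.0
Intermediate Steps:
Function('o')(S, s) = 35
Function('a')(J, j) = Add(Rational(-7, 87), Mul(Rational(-1, 174), j)) (Function('a')(J, j) = Mul(Add(14, j), Pow(-174, -1)) = Mul(Add(14, j), Rational(-1, 174)) = Add(Rational(-7, 87), Mul(Rational(-1, 174), j)))
Function('k')(m) = Mul(Add(-125, m), Add(35, m)) (Function('k')(m) = Mul(Add(m, -125), Add(m, 35)) = Mul(Add(-125, m), Add(35, m)))
Add(Function('a')(-32, -7), Function('k')(-75)) = Add(Add(Rational(-7, 87), Mul(Rational(-1, 174), -7)), Add(-4375, Pow(-75, 2), Mul(-90, -75))) = Add(Add(Rational(-7, 87), Rational(7, 174)), Add(-4375, 5625, 6750)) = Add(Rational(-7, 174), 8000) = Rational(1391993, 174)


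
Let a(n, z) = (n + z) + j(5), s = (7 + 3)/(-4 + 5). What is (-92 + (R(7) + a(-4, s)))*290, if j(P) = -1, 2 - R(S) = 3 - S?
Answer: -23490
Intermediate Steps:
R(S) = -1 + S (R(S) = 2 - (3 - S) = 2 + (-3 + S) = -1 + S)
s = 10 (s = 10/1 = 10*1 = 10)
a(n, z) = -1 + n + z (a(n, z) = (n + z) - 1 = -1 + n + z)
(-92 + (R(7) + a(-4, s)))*290 = (-92 + ((-1 + 7) + (-1 - 4 + 10)))*290 = (-92 + (6 + 5))*290 = (-92 + 11)*290 = -81*290 = -23490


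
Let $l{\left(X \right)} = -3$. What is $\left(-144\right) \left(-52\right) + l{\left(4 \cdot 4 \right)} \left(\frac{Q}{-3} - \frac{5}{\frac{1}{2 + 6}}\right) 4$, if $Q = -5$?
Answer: $7948$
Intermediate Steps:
$\left(-144\right) \left(-52\right) + l{\left(4 \cdot 4 \right)} \left(\frac{Q}{-3} - \frac{5}{\frac{1}{2 + 6}}\right) 4 = \left(-144\right) \left(-52\right) + - 3 \left(- \frac{5}{-3} - \frac{5}{\frac{1}{2 + 6}}\right) 4 = 7488 + - 3 \left(\left(-5\right) \left(- \frac{1}{3}\right) - \frac{5}{\frac{1}{8}}\right) 4 = 7488 + - 3 \left(\frac{5}{3} - 5 \frac{1}{\frac{1}{8}}\right) 4 = 7488 + - 3 \left(\frac{5}{3} - 40\right) 4 = 7488 + \left(-3\right) \left(- \frac{115}{3}\right) 4 = 7488 + 115 \cdot 4 = 7488 + 460 = 7948$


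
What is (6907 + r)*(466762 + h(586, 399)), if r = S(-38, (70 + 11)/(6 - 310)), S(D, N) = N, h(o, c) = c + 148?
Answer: 981183939923/304 ≈ 3.2276e+9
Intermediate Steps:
h(o, c) = 148 + c
r = -81/304 (r = (70 + 11)/(6 - 310) = 81/(-304) = 81*(-1/304) = -81/304 ≈ -0.26645)
(6907 + r)*(466762 + h(586, 399)) = (6907 - 81/304)*(466762 + (148 + 399)) = 2099647*(466762 + 547)/304 = (2099647/304)*467309 = 981183939923/304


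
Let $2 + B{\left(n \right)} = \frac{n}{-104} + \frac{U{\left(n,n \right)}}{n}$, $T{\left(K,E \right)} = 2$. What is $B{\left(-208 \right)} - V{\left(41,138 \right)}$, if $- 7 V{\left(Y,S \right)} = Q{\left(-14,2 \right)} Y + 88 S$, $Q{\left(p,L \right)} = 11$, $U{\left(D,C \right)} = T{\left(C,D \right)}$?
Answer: $\frac{1309873}{728} \approx 1799.3$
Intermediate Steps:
$U{\left(D,C \right)} = 2$
$B{\left(n \right)} = -2 + \frac{2}{n} - \frac{n}{104}$ ($B{\left(n \right)} = -2 + \left(\frac{n}{-104} + \frac{2}{n}\right) = -2 + \left(n \left(- \frac{1}{104}\right) + \frac{2}{n}\right) = -2 - \left(- \frac{2}{n} + \frac{n}{104}\right) = -2 + \frac{2}{n} - \frac{n}{104}$)
$V{\left(Y,S \right)} = - \frac{88 S}{7} - \frac{11 Y}{7}$ ($V{\left(Y,S \right)} = - \frac{11 Y + 88 S}{7} = - \frac{88 S}{7} - \frac{11 Y}{7}$)
$B{\left(-208 \right)} - V{\left(41,138 \right)} = \left(-2 + \frac{2}{-208} - -2\right) - \left(\left(- \frac{88}{7}\right) 138 - \frac{451}{7}\right) = \left(-2 + 2 \left(- \frac{1}{208}\right) + 2\right) - \left(- \frac{12144}{7} - \frac{451}{7}\right) = \left(-2 - \frac{1}{104} + 2\right) - - \frac{12595}{7} = - \frac{1}{104} + \frac{12595}{7} = \frac{1309873}{728}$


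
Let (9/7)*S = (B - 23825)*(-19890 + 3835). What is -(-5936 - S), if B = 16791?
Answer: 790569514/9 ≈ 8.7841e+7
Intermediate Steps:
S = 790516090/9 (S = 7*((16791 - 23825)*(-19890 + 3835))/9 = 7*(-7034*(-16055))/9 = (7/9)*112930870 = 790516090/9 ≈ 8.7835e+7)
-(-5936 - S) = -(-5936 - 1*790516090/9) = -(-5936 - 790516090/9) = -1*(-790569514/9) = 790569514/9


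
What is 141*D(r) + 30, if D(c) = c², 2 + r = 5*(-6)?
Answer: 144414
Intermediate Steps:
r = -32 (r = -2 + 5*(-6) = -2 - 30 = -32)
141*D(r) + 30 = 141*(-32)² + 30 = 141*1024 + 30 = 144384 + 30 = 144414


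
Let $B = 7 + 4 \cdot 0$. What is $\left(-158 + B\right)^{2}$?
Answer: $22801$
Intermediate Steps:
$B = 7$ ($B = 7 + 0 = 7$)
$\left(-158 + B\right)^{2} = \left(-158 + 7\right)^{2} = \left(-151\right)^{2} = 22801$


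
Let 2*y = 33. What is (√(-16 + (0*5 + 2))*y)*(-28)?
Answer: -462*I*√14 ≈ -1728.6*I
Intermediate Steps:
y = 33/2 (y = (½)*33 = 33/2 ≈ 16.500)
(√(-16 + (0*5 + 2))*y)*(-28) = (√(-16 + (0*5 + 2))*(33/2))*(-28) = (√(-16 + (0 + 2))*(33/2))*(-28) = (√(-16 + 2)*(33/2))*(-28) = (√(-14)*(33/2))*(-28) = ((I*√14)*(33/2))*(-28) = (33*I*√14/2)*(-28) = -462*I*√14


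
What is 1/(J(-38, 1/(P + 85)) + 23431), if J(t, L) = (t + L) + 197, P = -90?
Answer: 5/117949 ≈ 4.2391e-5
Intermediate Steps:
J(t, L) = 197 + L + t (J(t, L) = (L + t) + 197 = 197 + L + t)
1/(J(-38, 1/(P + 85)) + 23431) = 1/((197 + 1/(-90 + 85) - 38) + 23431) = 1/((197 + 1/(-5) - 38) + 23431) = 1/((197 - ⅕ - 38) + 23431) = 1/(794/5 + 23431) = 1/(117949/5) = 5/117949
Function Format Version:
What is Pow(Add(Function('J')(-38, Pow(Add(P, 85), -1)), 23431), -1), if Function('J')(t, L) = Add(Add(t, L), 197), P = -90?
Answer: Rational(5, 117949) ≈ 4.2391e-5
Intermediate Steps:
Function('J')(t, L) = Add(197, L, t) (Function('J')(t, L) = Add(Add(L, t), 197) = Add(197, L, t))
Pow(Add(Function('J')(-38, Pow(Add(P, 85), -1)), 23431), -1) = Pow(Add(Add(197, Pow(Add(-90, 85), -1), -38), 23431), -1) = Pow(Add(Add(197, Pow(-5, -1), -38), 23431), -1) = Pow(Add(Add(197, Rational(-1, 5), -38), 23431), -1) = Pow(Add(Rational(794, 5), 23431), -1) = Pow(Rational(117949, 5), -1) = Rational(5, 117949)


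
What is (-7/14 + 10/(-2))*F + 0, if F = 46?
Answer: -253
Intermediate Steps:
(-7/14 + 10/(-2))*F + 0 = (-7/14 + 10/(-2))*46 + 0 = (-7*1/14 + 10*(-½))*46 + 0 = (-½ - 5)*46 + 0 = -11/2*46 + 0 = -253 + 0 = -253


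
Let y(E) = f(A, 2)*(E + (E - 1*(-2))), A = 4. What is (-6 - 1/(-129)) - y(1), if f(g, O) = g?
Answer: -2837/129 ≈ -21.992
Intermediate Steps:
y(E) = 8 + 8*E (y(E) = 4*(E + (E - 1*(-2))) = 4*(E + (E + 2)) = 4*(E + (2 + E)) = 4*(2 + 2*E) = 8 + 8*E)
(-6 - 1/(-129)) - y(1) = (-6 - 1/(-129)) - (8 + 8*1) = (-6 - 1*(-1/129)) - (8 + 8) = (-6 + 1/129) - 1*16 = -773/129 - 16 = -2837/129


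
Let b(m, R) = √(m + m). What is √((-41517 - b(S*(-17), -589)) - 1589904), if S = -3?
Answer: √(-1631421 - √102) ≈ 1277.3*I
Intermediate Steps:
b(m, R) = √2*√m (b(m, R) = √(2*m) = √2*√m)
√((-41517 - b(S*(-17), -589)) - 1589904) = √((-41517 - √2*√(-3*(-17))) - 1589904) = √((-41517 - √2*√51) - 1589904) = √((-41517 - √102) - 1589904) = √(-1631421 - √102)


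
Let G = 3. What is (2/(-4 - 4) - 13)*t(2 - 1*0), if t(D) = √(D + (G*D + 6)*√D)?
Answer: -53*√(2 + 12*√2)/4 ≈ -57.711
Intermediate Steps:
t(D) = √(D + √D*(6 + 3*D)) (t(D) = √(D + (3*D + 6)*√D) = √(D + (6 + 3*D)*√D) = √(D + √D*(6 + 3*D)))
(2/(-4 - 4) - 13)*t(2 - 1*0) = (2/(-4 - 4) - 13)*√((2 - 1*0) + 3*(2 - 1*0)^(3/2) + 6*√(2 - 1*0)) = (2/(-8) - 13)*√((2 + 0) + 3*(2 + 0)^(3/2) + 6*√(2 + 0)) = (2*(-⅛) - 13)*√(2 + 3*2^(3/2) + 6*√2) = (-¼ - 13)*√(2 + 3*(2*√2) + 6*√2) = -53*√(2 + 6*√2 + 6*√2)/4 = -53*√(2 + 12*√2)/4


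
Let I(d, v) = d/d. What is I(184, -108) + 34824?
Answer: 34825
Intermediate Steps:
I(d, v) = 1
I(184, -108) + 34824 = 1 + 34824 = 34825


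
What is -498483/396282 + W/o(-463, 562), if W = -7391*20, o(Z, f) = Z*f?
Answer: -11854977043/17185825682 ≈ -0.68981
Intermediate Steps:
W = -147820
-498483/396282 + W/o(-463, 562) = -498483/396282 - 147820/((-463*562)) = -498483*1/396282 - 147820/(-260206) = -166161/132094 - 147820*(-1/260206) = -166161/132094 + 73910/130103 = -11854977043/17185825682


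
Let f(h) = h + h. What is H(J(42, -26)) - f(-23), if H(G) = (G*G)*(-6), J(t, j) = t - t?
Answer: 46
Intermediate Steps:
J(t, j) = 0
f(h) = 2*h
H(G) = -6*G² (H(G) = G²*(-6) = -6*G²)
H(J(42, -26)) - f(-23) = -6*0² - 2*(-23) = -6*0 - 1*(-46) = 0 + 46 = 46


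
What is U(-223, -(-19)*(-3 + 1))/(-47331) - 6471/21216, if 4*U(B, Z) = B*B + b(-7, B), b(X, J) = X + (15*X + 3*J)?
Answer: -62877677/111574944 ≈ -0.56355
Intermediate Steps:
b(X, J) = 3*J + 16*X (b(X, J) = X + (3*J + 15*X) = 3*J + 16*X)
U(B, Z) = -28 + B²/4 + 3*B/4 (U(B, Z) = (B*B + (3*B + 16*(-7)))/4 = (B² + (3*B - 112))/4 = (B² + (-112 + 3*B))/4 = (-112 + B² + 3*B)/4 = -28 + B²/4 + 3*B/4)
U(-223, -(-19)*(-3 + 1))/(-47331) - 6471/21216 = (-28 + (¼)*(-223)² + (¾)*(-223))/(-47331) - 6471/21216 = (-28 + (¼)*49729 - 669/4)*(-1/47331) - 6471*1/21216 = (-28 + 49729/4 - 669/4)*(-1/47331) - 2157/7072 = 12237*(-1/47331) - 2157/7072 = -4079/15777 - 2157/7072 = -62877677/111574944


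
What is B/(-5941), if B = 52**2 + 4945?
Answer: -7649/5941 ≈ -1.2875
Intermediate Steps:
B = 7649 (B = 2704 + 4945 = 7649)
B/(-5941) = 7649/(-5941) = 7649*(-1/5941) = -7649/5941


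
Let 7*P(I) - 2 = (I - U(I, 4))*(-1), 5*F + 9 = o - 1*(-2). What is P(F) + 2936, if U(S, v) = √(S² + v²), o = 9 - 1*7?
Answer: 20555/7 + √17/7 ≈ 2937.0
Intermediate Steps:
o = 2 (o = 9 - 7 = 2)
F = -1 (F = -9/5 + (2 - 1*(-2))/5 = -9/5 + (2 + 2)/5 = -9/5 + (⅕)*4 = -9/5 + ⅘ = -1)
P(I) = 2/7 - I/7 + √(16 + I²)/7 (P(I) = 2/7 + ((I - √(I² + 4²))*(-1))/7 = 2/7 + ((I - √(I² + 16))*(-1))/7 = 2/7 + ((I - √(16 + I²))*(-1))/7 = 2/7 + (√(16 + I²) - I)/7 = 2/7 + (-I/7 + √(16 + I²)/7) = 2/7 - I/7 + √(16 + I²)/7)
P(F) + 2936 = (2/7 - ⅐*(-1) + √(16 + (-1)²)/7) + 2936 = (2/7 + ⅐ + √(16 + 1)/7) + 2936 = (2/7 + ⅐ + √17/7) + 2936 = (3/7 + √17/7) + 2936 = 20555/7 + √17/7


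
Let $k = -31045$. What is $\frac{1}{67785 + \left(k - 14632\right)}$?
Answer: $\frac{1}{22108} \approx 4.5232 \cdot 10^{-5}$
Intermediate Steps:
$\frac{1}{67785 + \left(k - 14632\right)} = \frac{1}{67785 - 45677} = \frac{1}{22108}$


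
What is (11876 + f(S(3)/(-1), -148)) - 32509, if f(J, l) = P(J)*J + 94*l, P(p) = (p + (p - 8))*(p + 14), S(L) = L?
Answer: -34083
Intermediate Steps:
P(p) = (-8 + 2*p)*(14 + p) (P(p) = (p + (-8 + p))*(14 + p) = (-8 + 2*p)*(14 + p))
f(J, l) = 94*l + J*(-112 + 2*J² + 20*J) (f(J, l) = (-112 + 2*J² + 20*J)*J + 94*l = J*(-112 + 2*J² + 20*J) + 94*l = 94*l + J*(-112 + 2*J² + 20*J))
(11876 + f(S(3)/(-1), -148)) - 32509 = (11876 + (94*(-148) + 2*(3/(-1))*(-56 + (3/(-1))² + 10*(3/(-1))))) - 32509 = (11876 + (-13912 + 2*(3*(-1))*(-56 + (3*(-1))² + 10*(3*(-1))))) - 32509 = (11876 + (-13912 + 2*(-3)*(-56 + (-3)² + 10*(-3)))) - 32509 = (11876 + (-13912 + 2*(-3)*(-56 + 9 - 30))) - 32509 = (11876 + (-13912 + 2*(-3)*(-77))) - 32509 = (11876 + (-13912 + 462)) - 32509 = (11876 - 13450) - 32509 = -1574 - 32509 = -34083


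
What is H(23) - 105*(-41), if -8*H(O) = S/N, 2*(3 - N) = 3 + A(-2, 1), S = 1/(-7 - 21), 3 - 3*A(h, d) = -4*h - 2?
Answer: 1928641/448 ≈ 4305.0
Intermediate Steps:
A(h, d) = 5/3 + 4*h/3 (A(h, d) = 1 - (-4*h - 2)/3 = 1 - (-2 - 4*h)/3 = 1 + (2/3 + 4*h/3) = 5/3 + 4*h/3)
S = -1/28 (S = 1/(-28) = -1/28 ≈ -0.035714)
N = 2 (N = 3 - (3 + (5/3 + (4/3)*(-2)))/2 = 3 - (3 + (5/3 - 8/3))/2 = 3 - (3 - 1)/2 = 3 - 1/2*2 = 3 - 1 = 2)
H(O) = 1/448 (H(O) = -(-1)/(224*2) = -1/8*(-1/56) = 1/448)
H(23) - 105*(-41) = 1/448 - 105*(-41) = 1/448 + 4305 = 1928641/448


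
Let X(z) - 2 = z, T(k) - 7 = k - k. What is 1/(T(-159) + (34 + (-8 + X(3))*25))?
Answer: -1/34 ≈ -0.029412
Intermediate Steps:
T(k) = 7 (T(k) = 7 + (k - k) = 7 + 0 = 7)
X(z) = 2 + z
1/(T(-159) + (34 + (-8 + X(3))*25)) = 1/(7 + (34 + (-8 + (2 + 3))*25)) = 1/(7 + (34 + (-8 + 5)*25)) = 1/(7 + (34 - 3*25)) = 1/(7 + (34 - 75)) = 1/(7 - 41) = 1/(-34) = -1/34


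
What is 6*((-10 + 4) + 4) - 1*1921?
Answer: -1933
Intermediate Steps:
6*((-10 + 4) + 4) - 1*1921 = 6*(-6 + 4) - 1921 = 6*(-2) - 1921 = -12 - 1921 = -1933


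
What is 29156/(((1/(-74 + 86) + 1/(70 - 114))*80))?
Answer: 240537/40 ≈ 6013.4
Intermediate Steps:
29156/(((1/(-74 + 86) + 1/(70 - 114))*80)) = 29156/(((1/12 + 1/(-44))*80)) = 29156/(((1/12 - 1/44)*80)) = 29156/(((2/33)*80)) = 29156/(160/33) = 29156*(33/160) = 240537/40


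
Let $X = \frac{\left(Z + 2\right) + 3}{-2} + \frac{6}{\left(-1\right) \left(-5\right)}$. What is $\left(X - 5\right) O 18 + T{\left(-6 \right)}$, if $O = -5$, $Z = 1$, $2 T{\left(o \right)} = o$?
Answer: $609$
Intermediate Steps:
$T{\left(o \right)} = \frac{o}{2}$
$X = - \frac{9}{5}$ ($X = \frac{\left(1 + 2\right) + 3}{-2} + \frac{6}{\left(-1\right) \left(-5\right)} = \left(3 + 3\right) \left(- \frac{1}{2}\right) + \frac{6}{5} = 6 \left(- \frac{1}{2}\right) + 6 \cdot \frac{1}{5} = -3 + \frac{6}{5} = - \frac{9}{5} \approx -1.8$)
$\left(X - 5\right) O 18 + T{\left(-6 \right)} = \left(- \frac{9}{5} - 5\right) \left(-5\right) 18 + \frac{1}{2} \left(-6\right) = \left(- \frac{34}{5}\right) \left(-5\right) 18 - 3 = 34 \cdot 18 - 3 = 612 - 3 = 609$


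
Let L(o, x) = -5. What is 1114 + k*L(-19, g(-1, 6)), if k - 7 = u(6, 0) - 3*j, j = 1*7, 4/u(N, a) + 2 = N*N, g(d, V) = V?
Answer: 20118/17 ≈ 1183.4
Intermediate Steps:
u(N, a) = 4/(-2 + N²) (u(N, a) = 4/(-2 + N*N) = 4/(-2 + N²))
j = 7
k = -236/17 (k = 7 + (4/(-2 + 6²) - 3*7) = 7 + (4/(-2 + 36) - 21) = 7 + (4/34 - 21) = 7 + (4*(1/34) - 21) = 7 + (2/17 - 21) = 7 - 355/17 = -236/17 ≈ -13.882)
1114 + k*L(-19, g(-1, 6)) = 1114 - 236/17*(-5) = 1114 + 1180/17 = 20118/17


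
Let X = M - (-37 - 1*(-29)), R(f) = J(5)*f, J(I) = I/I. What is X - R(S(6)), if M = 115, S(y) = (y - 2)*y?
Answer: 99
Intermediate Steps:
J(I) = 1
S(y) = y*(-2 + y) (S(y) = (-2 + y)*y = y*(-2 + y))
R(f) = f (R(f) = 1*f = f)
X = 123 (X = 115 - (-37 - 1*(-29)) = 115 - (-37 + 29) = 115 - 1*(-8) = 115 + 8 = 123)
X - R(S(6)) = 123 - 6*(-2 + 6) = 123 - 6*4 = 123 - 1*24 = 123 - 24 = 99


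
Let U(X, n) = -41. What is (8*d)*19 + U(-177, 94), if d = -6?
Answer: -953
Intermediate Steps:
(8*d)*19 + U(-177, 94) = (8*(-6))*19 - 41 = -48*19 - 41 = -912 - 41 = -953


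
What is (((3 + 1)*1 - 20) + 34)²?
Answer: 324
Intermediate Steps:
(((3 + 1)*1 - 20) + 34)² = ((4*1 - 20) + 34)² = ((4 - 20) + 34)² = (-16 + 34)² = 18² = 324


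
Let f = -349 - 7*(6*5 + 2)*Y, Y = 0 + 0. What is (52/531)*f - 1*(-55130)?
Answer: 29255882/531 ≈ 55096.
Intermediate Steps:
Y = 0
f = -349 (f = -349 - 7*(6*5 + 2)*0 = -349 - 7*(30 + 2)*0 = -349 - 7*32*0 = -349 - 224*0 = -349 - 1*0 = -349 + 0 = -349)
(52/531)*f - 1*(-55130) = (52/531)*(-349) - 1*(-55130) = (52*(1/531))*(-349) + 55130 = (52/531)*(-349) + 55130 = -18148/531 + 55130 = 29255882/531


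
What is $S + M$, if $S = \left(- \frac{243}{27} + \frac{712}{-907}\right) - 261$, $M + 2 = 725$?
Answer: $\frac{410159}{907} \approx 452.21$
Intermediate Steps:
$M = 723$ ($M = -2 + 725 = 723$)
$S = - \frac{245602}{907}$ ($S = \left(\left(-243\right) \frac{1}{27} + 712 \left(- \frac{1}{907}\right)\right) - 261 = \left(-9 - \frac{712}{907}\right) - 261 = - \frac{8875}{907} - 261 = - \frac{245602}{907} \approx -270.79$)
$S + M = - \frac{245602}{907} + 723 = \frac{410159}{907}$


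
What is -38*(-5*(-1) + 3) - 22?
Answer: -326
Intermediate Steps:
-38*(-5*(-1) + 3) - 22 = -38*(5 + 3) - 22 = -38*8 - 22 = -304 - 22 = -326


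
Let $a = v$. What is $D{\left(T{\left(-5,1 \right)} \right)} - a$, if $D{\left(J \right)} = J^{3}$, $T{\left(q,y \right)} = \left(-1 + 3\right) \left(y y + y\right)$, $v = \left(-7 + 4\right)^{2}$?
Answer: $55$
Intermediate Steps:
$v = 9$ ($v = \left(-3\right)^{2} = 9$)
$a = 9$
$T{\left(q,y \right)} = 2 y + 2 y^{2}$ ($T{\left(q,y \right)} = 2 \left(y^{2} + y\right) = 2 \left(y + y^{2}\right) = 2 y + 2 y^{2}$)
$D{\left(T{\left(-5,1 \right)} \right)} - a = \left(2 \cdot 1 \left(1 + 1\right)\right)^{3} - 9 = \left(2 \cdot 1 \cdot 2\right)^{3} - 9 = 4^{3} - 9 = 64 - 9 = 55$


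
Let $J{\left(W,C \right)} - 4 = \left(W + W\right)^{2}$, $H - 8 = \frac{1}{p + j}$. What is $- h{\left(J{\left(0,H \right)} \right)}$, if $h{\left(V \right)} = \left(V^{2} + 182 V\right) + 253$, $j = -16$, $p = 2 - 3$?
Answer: $-997$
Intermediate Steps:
$p = -1$ ($p = 2 - 3 = -1$)
$H = \frac{135}{17}$ ($H = 8 + \frac{1}{-1 - 16} = 8 + \frac{1}{-17} = 8 - \frac{1}{17} = \frac{135}{17} \approx 7.9412$)
$J{\left(W,C \right)} = 4 + 4 W^{2}$ ($J{\left(W,C \right)} = 4 + \left(W + W\right)^{2} = 4 + \left(2 W\right)^{2} = 4 + 4 W^{2}$)
$h{\left(V \right)} = 253 + V^{2} + 182 V$
$- h{\left(J{\left(0,H \right)} \right)} = - (253 + \left(4 + 4 \cdot 0^{2}\right)^{2} + 182 \left(4 + 4 \cdot 0^{2}\right)) = - (253 + \left(4 + 4 \cdot 0\right)^{2} + 182 \left(4 + 4 \cdot 0\right)) = - (253 + \left(4 + 0\right)^{2} + 182 \left(4 + 0\right)) = - (253 + 4^{2} + 182 \cdot 4) = - (253 + 16 + 728) = \left(-1\right) 997 = -997$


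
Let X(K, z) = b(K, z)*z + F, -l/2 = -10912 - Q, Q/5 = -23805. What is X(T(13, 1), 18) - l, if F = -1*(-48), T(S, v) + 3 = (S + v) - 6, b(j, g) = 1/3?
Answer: 216280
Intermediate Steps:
b(j, g) = ⅓
T(S, v) = -9 + S + v (T(S, v) = -3 + ((S + v) - 6) = -3 + (-6 + S + v) = -9 + S + v)
Q = -119025 (Q = 5*(-23805) = -119025)
F = 48
l = -216226 (l = -2*(-10912 - 1*(-119025)) = -2*(-10912 + 119025) = -2*108113 = -216226)
X(K, z) = 48 + z/3 (X(K, z) = z/3 + 48 = 48 + z/3)
X(T(13, 1), 18) - l = (48 + (⅓)*18) - 1*(-216226) = (48 + 6) + 216226 = 54 + 216226 = 216280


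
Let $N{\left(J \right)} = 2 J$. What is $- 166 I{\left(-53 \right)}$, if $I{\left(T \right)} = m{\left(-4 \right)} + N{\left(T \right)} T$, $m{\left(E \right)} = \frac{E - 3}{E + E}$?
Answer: $- \frac{3730933}{4} \approx -9.3273 \cdot 10^{5}$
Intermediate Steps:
$m{\left(E \right)} = \frac{-3 + E}{2 E}$
$I{\left(T \right)} = \frac{7}{8} + 2 T^{2}$ ($I{\left(T \right)} = \frac{-3 - 4}{2 \left(-4\right)} + 2 T T = \frac{1}{2} \left(- \frac{1}{4}\right) \left(-7\right) + 2 T^{2} = \frac{7}{8} + 2 T^{2}$)
$- 166 I{\left(-53 \right)} = - 166 \left(\frac{7}{8} + 2 \left(-53\right)^{2}\right) = - 166 \left(\frac{7}{8} + 2 \cdot 2809\right) = - 166 \left(\frac{7}{8} + 5618\right) = \left(-166\right) \frac{44951}{8} = - \frac{3730933}{4}$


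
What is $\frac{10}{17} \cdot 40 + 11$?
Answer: $\frac{587}{17} \approx 34.529$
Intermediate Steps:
$\frac{10}{17} \cdot 40 + 11 = \frac{400}{17} + 11 = \frac{587}{17}$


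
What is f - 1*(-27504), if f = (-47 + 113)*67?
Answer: 31926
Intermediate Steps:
f = 4422 (f = 66*67 = 4422)
f - 1*(-27504) = 4422 - 1*(-27504) = 4422 + 27504 = 31926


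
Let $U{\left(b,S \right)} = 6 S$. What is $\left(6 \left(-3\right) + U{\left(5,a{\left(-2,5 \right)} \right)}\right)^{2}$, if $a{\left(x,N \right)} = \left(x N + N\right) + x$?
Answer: $3600$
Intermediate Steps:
$a{\left(x,N \right)} = N + x + N x$ ($a{\left(x,N \right)} = \left(N x + N\right) + x = \left(N + N x\right) + x = N + x + N x$)
$\left(6 \left(-3\right) + U{\left(5,a{\left(-2,5 \right)} \right)}\right)^{2} = \left(6 \left(-3\right) + 6 \left(5 - 2 + 5 \left(-2\right)\right)\right)^{2} = \left(-18 + 6 \left(5 - 2 - 10\right)\right)^{2} = \left(-18 + 6 \left(-7\right)\right)^{2} = \left(-18 - 42\right)^{2} = \left(-60\right)^{2} = 3600$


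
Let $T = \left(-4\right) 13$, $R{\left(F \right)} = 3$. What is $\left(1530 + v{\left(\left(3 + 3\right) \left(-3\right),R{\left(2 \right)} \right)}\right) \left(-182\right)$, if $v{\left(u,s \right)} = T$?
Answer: $-268996$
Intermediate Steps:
$T = -52$
$v{\left(u,s \right)} = -52$
$\left(1530 + v{\left(\left(3 + 3\right) \left(-3\right),R{\left(2 \right)} \right)}\right) \left(-182\right) = \left(1530 - 52\right) \left(-182\right) = 1478 \left(-182\right) = -268996$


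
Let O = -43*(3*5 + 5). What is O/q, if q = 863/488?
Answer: -419680/863 ≈ -486.30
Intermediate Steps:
q = 863/488 (q = 863*(1/488) = 863/488 ≈ 1.7684)
O = -860 (O = -43*(15 + 5) = -43*20 = -860)
O/q = -860/863/488 = -860*488/863 = -419680/863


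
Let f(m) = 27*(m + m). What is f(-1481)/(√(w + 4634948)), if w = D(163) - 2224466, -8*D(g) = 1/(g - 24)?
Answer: -159948*√745166763274/2680455983 ≈ -51.511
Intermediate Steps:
D(g) = -1/(8*(-24 + g)) (D(g) = -1/(8*(g - 24)) = -1/(8*(-24 + g)))
f(m) = 54*m (f(m) = 27*(2*m) = 54*m)
w = -2473606193/1112 (w = -1/(-192 + 8*163) - 2224466 = -1/(-192 + 1304) - 2224466 = -1/1112 - 2224466 = -2473606193/1112 ≈ -2.2245e+6)
f(-1481)/(√(w + 4634948)) = (54*(-1481))/(√(-2473606193/1112 + 4634948)) = -79974*2*√745166763274/2680455983 = -159948*√745166763274/2680455983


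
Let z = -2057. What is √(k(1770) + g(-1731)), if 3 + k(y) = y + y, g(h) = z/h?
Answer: 2*√2650422381/1731 ≈ 59.483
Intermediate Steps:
g(h) = -2057/h
k(y) = -3 + 2*y (k(y) = -3 + (y + y) = -3 + 2*y)
√(k(1770) + g(-1731)) = √((-3 + 2*1770) - 2057/(-1731)) = √((-3 + 3540) - 2057*(-1/1731)) = √(3537 + 2057/1731) = √(6124604/1731) = 2*√2650422381/1731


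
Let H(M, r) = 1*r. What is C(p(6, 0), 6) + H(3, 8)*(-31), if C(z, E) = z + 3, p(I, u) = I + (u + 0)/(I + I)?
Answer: -239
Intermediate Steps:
H(M, r) = r
p(I, u) = I + u/(2*I) (p(I, u) = I + u/((2*I)) = I + u*(1/(2*I)) = I + u/(2*I))
C(z, E) = 3 + z
C(p(6, 0), 6) + H(3, 8)*(-31) = (3 + (6 + (½)*0/6)) + 8*(-31) = (3 + (6 + (½)*0*(⅙))) - 248 = (3 + (6 + 0)) - 248 = (3 + 6) - 248 = 9 - 248 = -239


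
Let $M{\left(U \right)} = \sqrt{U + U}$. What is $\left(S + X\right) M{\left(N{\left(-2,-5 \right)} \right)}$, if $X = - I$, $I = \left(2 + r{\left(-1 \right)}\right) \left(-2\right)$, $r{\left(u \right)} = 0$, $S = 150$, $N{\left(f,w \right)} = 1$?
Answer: $154 \sqrt{2} \approx 217.79$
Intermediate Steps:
$M{\left(U \right)} = \sqrt{2} \sqrt{U}$ ($M{\left(U \right)} = \sqrt{2 U} = \sqrt{2} \sqrt{U}$)
$I = -4$ ($I = \left(2 + 0\right) \left(-2\right) = 2 \left(-2\right) = -4$)
$X = 4$ ($X = \left(-1\right) \left(-4\right) = 4$)
$\left(S + X\right) M{\left(N{\left(-2,-5 \right)} \right)} = \left(150 + 4\right) \sqrt{2} \sqrt{1} = 154 \sqrt{2} \cdot 1 = 154 \sqrt{2}$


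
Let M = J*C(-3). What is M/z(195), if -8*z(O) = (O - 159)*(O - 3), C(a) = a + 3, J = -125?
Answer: 0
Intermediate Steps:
C(a) = 3 + a
z(O) = -(-159 + O)*(-3 + O)/8 (z(O) = -(O - 159)*(O - 3)/8 = -(-159 + O)*(-3 + O)/8)
M = 0 (M = -125*(3 - 3) = -125*0 = 0)
M/z(195) = 0/(-477/8 - ⅛*195² + (81/4)*195) = 0/(-477/8 - ⅛*38025 + 15795/4) = 0/(-477/8 - 38025/8 + 15795/4) = 0/(-864) = 0*(-1/864) = 0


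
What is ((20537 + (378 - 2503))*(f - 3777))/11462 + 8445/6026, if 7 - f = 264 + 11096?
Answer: -839293737985/34535006 ≈ -24303.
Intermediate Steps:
f = -11353 (f = 7 - (264 + 11096) = 7 - 1*11360 = 7 - 11360 = -11353)
((20537 + (378 - 2503))*(f - 3777))/11462 + 8445/6026 = ((20537 + (378 - 2503))*(-11353 - 3777))/11462 + 8445/6026 = ((20537 - 2125)*(-15130))*(1/11462) + 8445*(1/6026) = (18412*(-15130))*(1/11462) + 8445/6026 = -278573560*1/11462 + 8445/6026 = -139286780/5731 + 8445/6026 = -839293737985/34535006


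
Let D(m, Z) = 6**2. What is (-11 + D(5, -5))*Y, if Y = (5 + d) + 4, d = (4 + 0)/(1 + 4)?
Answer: 245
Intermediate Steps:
d = 4/5 ≈ 0.80000
Y = 49/5 (Y = (5 + 4/5) + 4 = 29/5 + 4 = 49/5 ≈ 9.8000)
D(m, Z) = 36
(-11 + D(5, -5))*Y = (-11 + 36)*(49/5) = 25*(49/5) = 245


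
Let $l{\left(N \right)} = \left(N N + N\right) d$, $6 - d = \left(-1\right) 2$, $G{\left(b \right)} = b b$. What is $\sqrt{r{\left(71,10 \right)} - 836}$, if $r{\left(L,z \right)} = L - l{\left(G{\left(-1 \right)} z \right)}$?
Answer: $i \sqrt{1645} \approx 40.559 i$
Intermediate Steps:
$G{\left(b \right)} = b^{2}$
$d = 8$ ($d = 6 - \left(-1\right) 2 = 6 - -2 = 6 + 2 = 8$)
$l{\left(N \right)} = 8 N + 8 N^{2}$ ($l{\left(N \right)} = \left(N N + N\right) 8 = \left(N^{2} + N\right) 8 = \left(N + N^{2}\right) 8 = 8 N + 8 N^{2}$)
$r{\left(L,z \right)} = L - 8 z \left(1 + z\right)$ ($r{\left(L,z \right)} = L - 8 \left(-1\right)^{2} z \left(1 + \left(-1\right)^{2} z\right) = L - 8 \cdot 1 z \left(1 + 1 z\right) = L - 8 z \left(1 + z\right)$)
$\sqrt{r{\left(71,10 \right)} - 836} = \sqrt{\left(71 - 80 \left(1 + 10\right)\right) - 836} = \sqrt{\left(71 - 80 \cdot 11\right) - 836} = \sqrt{\left(71 - 880\right) - 836} = \sqrt{-809 - 836} = \sqrt{-1645} = i \sqrt{1645}$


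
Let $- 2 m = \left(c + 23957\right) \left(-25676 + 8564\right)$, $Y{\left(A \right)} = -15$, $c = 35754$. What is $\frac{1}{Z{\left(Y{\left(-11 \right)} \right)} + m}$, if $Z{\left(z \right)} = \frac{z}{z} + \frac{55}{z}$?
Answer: $\frac{3}{1532661940} \approx 1.9574 \cdot 10^{-9}$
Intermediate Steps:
$Z{\left(z \right)} = 1 + \frac{55}{z}$
$m = 510887316$ ($m = - \frac{\left(35754 + 23957\right) \left(-25676 + 8564\right)}{2} = - \frac{59711 \left(-17112\right)}{2} = \left(- \frac{1}{2}\right) \left(-1021774632\right) = 510887316$)
$\frac{1}{Z{\left(Y{\left(-11 \right)} \right)} + m} = \frac{1}{\frac{55 - 15}{-15} + 510887316} = \frac{1}{\left(- \frac{1}{15}\right) 40 + 510887316} = \frac{1}{- \frac{8}{3} + 510887316} = \frac{1}{\frac{1532661940}{3}} = \frac{3}{1532661940}$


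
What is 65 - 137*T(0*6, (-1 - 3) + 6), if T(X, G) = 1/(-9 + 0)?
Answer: 722/9 ≈ 80.222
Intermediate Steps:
T(X, G) = -⅑ (T(X, G) = 1/(-9) = -⅑)
65 - 137*T(0*6, (-1 - 3) + 6) = 65 - 137*(-⅑) = 65 + 137/9 = 722/9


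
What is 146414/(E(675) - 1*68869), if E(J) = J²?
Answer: 73207/193378 ≈ 0.37857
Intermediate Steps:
146414/(E(675) - 1*68869) = 146414/(675² - 1*68869) = 146414/(455625 - 68869) = 146414/386756 = 146414*(1/386756) = 73207/193378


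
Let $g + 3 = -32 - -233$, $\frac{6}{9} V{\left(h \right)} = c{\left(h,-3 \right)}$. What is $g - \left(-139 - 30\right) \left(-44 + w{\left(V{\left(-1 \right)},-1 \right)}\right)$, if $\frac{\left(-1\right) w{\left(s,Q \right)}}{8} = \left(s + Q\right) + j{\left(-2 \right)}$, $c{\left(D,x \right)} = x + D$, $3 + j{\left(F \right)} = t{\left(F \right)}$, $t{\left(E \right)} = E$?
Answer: $8986$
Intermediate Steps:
$j{\left(F \right)} = -3 + F$
$c{\left(D,x \right)} = D + x$
$V{\left(h \right)} = - \frac{9}{2} + \frac{3 h}{2}$ ($V{\left(h \right)} = \frac{3 \left(h - 3\right)}{2} = \frac{3 \left(-3 + h\right)}{2} = - \frac{9}{2} + \frac{3 h}{2}$)
$w{\left(s,Q \right)} = 40 - 8 Q - 8 s$ ($w{\left(s,Q \right)} = - 8 \left(\left(s + Q\right) - 5\right) = - 8 \left(\left(Q + s\right) - 5\right) = - 8 \left(-5 + Q + s\right) = 40 - 8 Q - 8 s$)
$g = 198$ ($g = -3 - -201 = -3 + \left(-32 + 233\right) = -3 + 201 = 198$)
$g - \left(-139 - 30\right) \left(-44 + w{\left(V{\left(-1 \right)},-1 \right)}\right) = 198 - \left(-139 - 30\right) \left(-44 - \left(-48 + 8 \left(- \frac{9}{2} + \frac{3}{2} \left(-1\right)\right)\right)\right) = 198 - - 169 \left(-44 + \left(40 + 8 - 8 \left(- \frac{9}{2} - \frac{3}{2}\right)\right)\right) = 198 - - 169 \left(-44 + \left(40 + 8 - -48\right)\right) = 198 - - 169 \left(-44 + \left(40 + 8 + 48\right)\right) = 198 - - 169 \left(-44 + 96\right) = 198 - \left(-169\right) 52 = 198 - -8788 = 198 + 8788 = 8986$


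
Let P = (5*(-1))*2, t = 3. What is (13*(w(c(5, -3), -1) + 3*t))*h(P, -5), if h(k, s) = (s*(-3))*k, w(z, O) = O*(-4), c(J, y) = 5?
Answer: -25350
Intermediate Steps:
w(z, O) = -4*O
P = -10 (P = -5*2 = -10)
h(k, s) = -3*k*s (h(k, s) = (-3*s)*k = -3*k*s)
(13*(w(c(5, -3), -1) + 3*t))*h(P, -5) = (13*(-4*(-1) + 3*3))*(-3*(-10)*(-5)) = (13*(4 + 9))*(-150) = (13*13)*(-150) = 169*(-150) = -25350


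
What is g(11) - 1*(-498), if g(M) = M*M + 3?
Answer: 622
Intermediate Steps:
g(M) = 3 + M² (g(M) = M² + 3 = 3 + M²)
g(11) - 1*(-498) = (3 + 11²) - 1*(-498) = (3 + 121) + 498 = 124 + 498 = 622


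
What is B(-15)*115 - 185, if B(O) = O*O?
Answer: 25690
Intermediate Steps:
B(O) = O**2
B(-15)*115 - 185 = (-15)**2*115 - 185 = 225*115 - 185 = 25875 - 185 = 25690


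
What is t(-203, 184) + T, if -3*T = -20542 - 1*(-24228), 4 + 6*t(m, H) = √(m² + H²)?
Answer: -3688/3 + √75065/6 ≈ -1183.7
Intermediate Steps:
t(m, H) = -⅔ + √(H² + m²)/6 (t(m, H) = -⅔ + √(m² + H²)/6 = -⅔ + √(H² + m²)/6)
T = -3686/3 (T = -(-20542 - 1*(-24228))/3 = -(-20542 + 24228)/3 = -⅓*3686 = -3686/3 ≈ -1228.7)
t(-203, 184) + T = (-⅔ + √(184² + (-203)²)/6) - 3686/3 = (-⅔ + √(33856 + 41209)/6) - 3686/3 = (-⅔ + √75065/6) - 3686/3 = -3688/3 + √75065/6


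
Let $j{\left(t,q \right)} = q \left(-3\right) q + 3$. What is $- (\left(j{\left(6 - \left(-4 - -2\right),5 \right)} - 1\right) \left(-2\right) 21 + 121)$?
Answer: $-3187$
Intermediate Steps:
$j{\left(t,q \right)} = 3 - 3 q^{2}$ ($j{\left(t,q \right)} = - 3 q q + 3 = - 3 q^{2} + 3 = 3 - 3 q^{2}$)
$- (\left(j{\left(6 - \left(-4 - -2\right),5 \right)} - 1\right) \left(-2\right) 21 + 121) = - (\left(\left(3 - 3 \cdot 5^{2}\right) - 1\right) \left(-2\right) 21 + 121) = - (\left(\left(3 - 75\right) - 1\right) \left(-2\right) 21 + 121) = - (\left(-72 - 1\right) \left(-2\right) 21 + 121) = - (\left(-73\right) \left(-2\right) 21 + 121) = - (146 \cdot 21 + 121) = - (3066 + 121) = \left(-1\right) 3187 = -3187$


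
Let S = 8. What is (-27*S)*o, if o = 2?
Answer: -432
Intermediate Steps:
(-27*S)*o = -27*8*2 = -216*2 = -432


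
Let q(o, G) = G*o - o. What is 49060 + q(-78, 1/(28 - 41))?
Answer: 49144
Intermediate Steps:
q(o, G) = -o + G*o
49060 + q(-78, 1/(28 - 41)) = 49060 - 78*(-1 + 1/(28 - 41)) = 49060 - 78*(-1 + 1/(-13)) = 49060 - 78*(-1 - 1/13) = 49060 - 78*(-14/13) = 49060 + 84 = 49144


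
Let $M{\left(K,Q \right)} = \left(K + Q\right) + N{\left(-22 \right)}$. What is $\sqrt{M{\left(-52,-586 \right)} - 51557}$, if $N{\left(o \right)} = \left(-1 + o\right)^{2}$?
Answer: $i \sqrt{51666} \approx 227.3 i$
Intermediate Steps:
$M{\left(K,Q \right)} = 529 + K + Q$ ($M{\left(K,Q \right)} = \left(K + Q\right) + \left(-1 - 22\right)^{2} = \left(K + Q\right) + \left(-23\right)^{2} = \left(K + Q\right) + 529 = 529 + K + Q$)
$\sqrt{M{\left(-52,-586 \right)} - 51557} = \sqrt{\left(529 - 52 - 586\right) - 51557} = \sqrt{-109 - 51557} = \sqrt{-51666} = i \sqrt{51666}$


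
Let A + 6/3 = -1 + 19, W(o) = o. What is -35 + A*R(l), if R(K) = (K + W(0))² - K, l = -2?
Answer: 61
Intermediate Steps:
A = 16 (A = -2 + (-1 + 19) = -2 + 18 = 16)
R(K) = K² - K (R(K) = (K + 0)² - K = K² - K)
-35 + A*R(l) = -35 + 16*(-2*(-1 - 2)) = -35 + 16*(-2*(-3)) = -35 + 16*6 = -35 + 96 = 61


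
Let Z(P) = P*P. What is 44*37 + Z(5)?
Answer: 1653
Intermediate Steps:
Z(P) = P²
44*37 + Z(5) = 44*37 + 5² = 1628 + 25 = 1653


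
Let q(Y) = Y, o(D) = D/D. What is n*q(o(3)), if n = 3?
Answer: 3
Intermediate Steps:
o(D) = 1
n*q(o(3)) = 3*1 = 3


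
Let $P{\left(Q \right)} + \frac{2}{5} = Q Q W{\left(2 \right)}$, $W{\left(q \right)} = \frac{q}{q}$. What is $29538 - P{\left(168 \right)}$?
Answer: $\frac{6572}{5} \approx 1314.4$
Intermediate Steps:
$W{\left(q \right)} = 1$
$P{\left(Q \right)} = - \frac{2}{5} + Q^{2}$ ($P{\left(Q \right)} = - \frac{2}{5} + Q Q 1 = - \frac{2}{5} + Q^{2} \cdot 1 = - \frac{2}{5} + Q^{2}$)
$29538 - P{\left(168 \right)} = 29538 - \left(- \frac{2}{5} + 168^{2}\right) = 29538 - \left(- \frac{2}{5} + 28224\right) = 29538 - \frac{141118}{5} = \frac{6572}{5}$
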